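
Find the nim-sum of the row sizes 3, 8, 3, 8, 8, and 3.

11

Nim-sum: 3 XOR 8 XOR 3 XOR 8 XOR 8 XOR 3 = 11.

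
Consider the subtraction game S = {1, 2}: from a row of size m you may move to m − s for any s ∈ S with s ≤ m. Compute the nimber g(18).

0

Compute g(0), g(1), … for moves {1, 2}:
k:     0  1  2  3  4  5  6  7  8  9 10 11 12 13 14 15 16 17 18
g(k):  0  1  2  0  1  2  0  1  2  0  1  2  0  1  2  0  1  2  0
So g(18) = 0.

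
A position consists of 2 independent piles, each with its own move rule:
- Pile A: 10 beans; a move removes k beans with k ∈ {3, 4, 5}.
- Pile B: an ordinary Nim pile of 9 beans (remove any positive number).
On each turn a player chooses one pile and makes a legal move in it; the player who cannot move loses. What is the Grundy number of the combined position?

Build the Grundy sequence for pile A with g(k) = mex{g(k−s) : s ∈ {3, 4, 5}, s ≤ k}:
k:     0  1  2  3  4  5  6  7  8  9 10
g(k):  0  0  0  1  1  1  2  2  0  0  0
So g(10) = 0.
Pile B is a plain Nim pile of size 9, so its Grundy value is 9.
By the Sprague-Grundy theorem, the Grundy value of a sum of independent games is the XOR of the component values.
Combined value = 0 XOR 9 = 9.

9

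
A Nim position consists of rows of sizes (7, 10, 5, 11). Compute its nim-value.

3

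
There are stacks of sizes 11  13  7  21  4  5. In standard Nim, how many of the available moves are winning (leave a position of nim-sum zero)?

1

Nim-sum: 11 ⊕ 13 ⊕ 7 ⊕ 21 ⊕ 4 ⊕ 5 = 21.
The overall nim-sum is X = 21. A stack of size p has a winning move iff p XOR X < p (reduce it to p XOR X).
  11: 11 XOR 21 = 30 ≥ 11 — no move.
  13: 13 XOR 21 = 24 ≥ 13 — no move.
  7: 7 XOR 21 = 18 ≥ 7 — no move.
  21: 21 XOR 21 = 0 < 21 — winning move (to 0).
  4: 4 XOR 21 = 17 ≥ 4 — no move.
  5: 5 XOR 21 = 16 ≥ 5 — no move.
That gives 1 winning move.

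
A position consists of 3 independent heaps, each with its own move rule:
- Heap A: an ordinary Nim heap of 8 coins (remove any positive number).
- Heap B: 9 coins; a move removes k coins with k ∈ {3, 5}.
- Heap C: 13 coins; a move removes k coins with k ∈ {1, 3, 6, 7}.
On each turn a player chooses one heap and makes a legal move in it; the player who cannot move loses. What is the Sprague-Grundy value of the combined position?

9

Heap A is a plain Nim heap of size 8, so its Grundy value is 8.
Build the Grundy sequence for heap B with g(k) = mex{g(k−s) : s ∈ {3, 5}, s ≤ k}:
g(0) = mex{} = 0
g(1) = mex{} = 0
g(2) = mex{} = 0
g(3) = mex{0} = 1
g(4) = mex{0} = 1
g(5) = mex{0} = 1
g(6) = mex{0,1} = 2
g(7) = mex{0,1} = 2
g(8) = mex{1} = 0
g(9) = mex{1,2} = 0
So g(9) = 0.
For heap C, compute g(0), g(1), … with moves {1, 3, 6, 7}:
k:     0  1  2  3  4  5  6  7  8  9 10 11 12 13
g(k):  0  1  0  1  0  1  2  3  2  3  2  3  0  1
So g(13) = 1.
By the Sprague-Grundy theorem, the Grundy value of a sum of independent games is the XOR of the component values.
Combined value = 8 ⊕ 0 ⊕ 1 = 9.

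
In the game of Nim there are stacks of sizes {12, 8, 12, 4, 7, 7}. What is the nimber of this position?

12

Nim-sum: 12 ^ 8 ^ 12 ^ 4 ^ 7 ^ 7 = 12.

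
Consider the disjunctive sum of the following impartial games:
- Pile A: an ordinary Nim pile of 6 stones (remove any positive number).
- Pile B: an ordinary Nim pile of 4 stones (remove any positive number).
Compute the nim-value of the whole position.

Pile A is a plain Nim pile of size 6, so its Grundy value is 6.
Pile B is a plain Nim pile of size 4, so its Grundy value is 4.
By the Sprague-Grundy theorem, the Grundy value of a sum of independent games is the XOR of the component values.
Combined value = 6 ⊕ 4 = 2.

2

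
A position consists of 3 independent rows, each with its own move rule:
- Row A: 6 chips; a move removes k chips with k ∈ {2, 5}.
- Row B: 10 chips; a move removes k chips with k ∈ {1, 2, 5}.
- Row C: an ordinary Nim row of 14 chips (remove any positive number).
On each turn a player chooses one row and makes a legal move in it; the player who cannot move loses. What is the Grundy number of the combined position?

14

For row A, compute g(0), g(1), … with moves {2, 5}:
g(0) = mex{} = 0
g(1) = mex{} = 0
g(2) = mex{0} = 1
g(3) = mex{0} = 1
g(4) = mex{1} = 0
g(5) = mex{0,1} = 2
g(6) = mex{0} = 1
So g(6) = 1.
Grundy values for row B (subtraction set {1, 2, 5}):
k:     0  1  2  3  4  5  6  7  8  9 10
g(k):  0  1  2  0  1  2  0  1  2  0  1
So g(10) = 1.
Row C is a plain Nim row of size 14, so its Grundy value is 14.
By the Sprague-Grundy theorem, the Grundy value of a sum of independent games is the XOR of the component values.
Combined value = 1 ⊕ 1 ⊕ 14 = 14.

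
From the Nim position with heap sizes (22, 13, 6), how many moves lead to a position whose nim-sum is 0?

In binary:
  10110  (22)
  01101  (13)
  00110  (6)
  -----
  11101  (29)
The overall nim-sum is X = 29. A heap of size p has a winning move iff p XOR X < p (reduce it to p XOR X).
  22: 22 XOR 29 = 11 < 22 — winning move (to 11).
  13: 13 XOR 29 = 16 ≥ 13 — no move.
  6: 6 XOR 29 = 27 ≥ 6 — no move.
That gives 1 winning move.

1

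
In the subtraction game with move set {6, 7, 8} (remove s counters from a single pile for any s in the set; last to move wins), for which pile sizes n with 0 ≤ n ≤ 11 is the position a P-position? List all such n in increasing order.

Grundy values for subtraction set {6, 7, 8}:
g(0) = mex{} = 0
g(1) = mex{} = 0
g(2) = mex{} = 0
g(3) = mex{} = 0
g(4) = mex{} = 0
g(5) = mex{} = 0
g(6) = mex{0} = 1
g(7) = mex{0} = 1
g(8) = mex{0} = 1
g(9) = mex{0} = 1
g(10) = mex{0} = 1
g(11) = mex{0} = 1
The P-positions (g = 0) in 0..11 are 0, 1, 2, 3, 4, 5.

0, 1, 2, 3, 4, 5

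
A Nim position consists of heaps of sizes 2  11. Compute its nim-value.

9

Compute the nim-sum pairwise:
2 ^ 11 = 9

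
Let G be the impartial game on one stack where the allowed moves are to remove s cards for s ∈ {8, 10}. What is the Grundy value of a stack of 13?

Build the Grundy sequence with g(k) = mex{g(k−s) : s ∈ {8, 10}, s ≤ k}:
g(0) = mex{} = 0
g(1) = mex{} = 0
g(2) = mex{} = 0
g(3) = mex{} = 0
g(4) = mex{} = 0
g(5) = mex{} = 0
g(6) = mex{} = 0
g(7) = mex{} = 0
g(8) = mex{0} = 1
g(9) = mex{0} = 1
g(10) = mex{0} = 1
g(11) = mex{0} = 1
g(12) = mex{0} = 1
g(13) = mex{0} = 1
So g(13) = 1.

1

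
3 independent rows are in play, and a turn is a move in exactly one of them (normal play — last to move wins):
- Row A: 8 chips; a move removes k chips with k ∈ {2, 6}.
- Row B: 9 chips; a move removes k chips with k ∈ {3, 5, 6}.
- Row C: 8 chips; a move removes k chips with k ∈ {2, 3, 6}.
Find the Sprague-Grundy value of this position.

Build the Grundy sequence for row A with g(k) = mex{g(k−s) : s ∈ {2, 6}, s ≤ k}:
g(0) = mex{} = 0
g(1) = mex{} = 0
g(2) = mex{0} = 1
g(3) = mex{0} = 1
g(4) = mex{1} = 0
g(5) = mex{1} = 0
g(6) = mex{0} = 1
g(7) = mex{0} = 1
g(8) = mex{1} = 0
So g(8) = 0.
For row B, compute g(0), g(1), … with moves {3, 5, 6}:
k:     0  1  2  3  4  5  6  7  8  9
g(k):  0  0  0  1  1  1  2  2  2  0
So g(9) = 0.
For row C, compute g(0), g(1), … with moves {2, 3, 6}:
k:     0  1  2  3  4  5  6  7  8
g(k):  0  0  1  1  2  0  3  1  2
So g(8) = 2.
The value of a disjunctive sum is the nim-sum of the parts.
Combined value = 0 XOR 0 XOR 2 = 2.

2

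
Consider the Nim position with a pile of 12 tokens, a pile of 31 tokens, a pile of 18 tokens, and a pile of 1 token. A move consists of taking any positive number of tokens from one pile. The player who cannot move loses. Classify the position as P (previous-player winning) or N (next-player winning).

Nim-sum: 12 ^ 31 ^ 18 ^ 1 = 0.
The nim-sum is 0, so this is a P-position: the player to move is in a losing position under optimal play.

P-position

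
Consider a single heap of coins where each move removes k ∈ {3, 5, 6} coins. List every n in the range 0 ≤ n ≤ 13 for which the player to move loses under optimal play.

0, 1, 2, 9, 10, 11

Build the Grundy sequence with g(k) = mex{g(k−s) : s ∈ {3, 5, 6}, s ≤ k}:
g(0) = mex{} = 0
g(1) = mex{} = 0
g(2) = mex{} = 0
g(3) = mex{0} = 1
g(4) = mex{0} = 1
g(5) = mex{0} = 1
g(6) = mex{0,1} = 2
g(7) = mex{0,1} = 2
g(8) = mex{0,1} = 2
g(9) = mex{1,2} = 0
g(10) = mex{1,2} = 0
g(11) = mex{1,2} = 0
g(12) = mex{0,2} = 1
g(13) = mex{0,2} = 1
The P-positions (g = 0) in 0..13 are 0, 1, 2, 9, 10, 11.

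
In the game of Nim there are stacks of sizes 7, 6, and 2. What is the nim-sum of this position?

3

Nim-sum: 7 ^ 6 ^ 2 = 3.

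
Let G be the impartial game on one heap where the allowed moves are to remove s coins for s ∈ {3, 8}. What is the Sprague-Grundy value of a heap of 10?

1

Grundy values for subtraction set {3, 8}:
g(0) = mex{} = 0
g(1) = mex{} = 0
g(2) = mex{} = 0
g(3) = mex{0} = 1
g(4) = mex{0} = 1
g(5) = mex{0} = 1
g(6) = mex{1} = 0
g(7) = mex{1} = 0
g(8) = mex{0,1} = 2
g(9) = mex{0} = 1
g(10) = mex{0} = 1
So g(10) = 1.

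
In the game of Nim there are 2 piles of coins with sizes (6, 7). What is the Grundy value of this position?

Nim-sum: 6 XOR 7 = 1.

1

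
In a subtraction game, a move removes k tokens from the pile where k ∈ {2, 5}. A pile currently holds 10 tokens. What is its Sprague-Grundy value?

Build the Grundy sequence with g(k) = mex{g(k−s) : s ∈ {2, 5}, s ≤ k}:
g(0) = mex{} = 0
g(1) = mex{} = 0
g(2) = mex{0} = 1
g(3) = mex{0} = 1
g(4) = mex{1} = 0
g(5) = mex{0,1} = 2
g(6) = mex{0} = 1
g(7) = mex{1,2} = 0
g(8) = mex{1} = 0
g(9) = mex{0} = 1
g(10) = mex{0,2} = 1
So g(10) = 1.

1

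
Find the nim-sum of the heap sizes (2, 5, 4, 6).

Compute the nim-sum pairwise:
2 ⊕ 5 = 7
7 ⊕ 4 = 3
3 ⊕ 6 = 5

5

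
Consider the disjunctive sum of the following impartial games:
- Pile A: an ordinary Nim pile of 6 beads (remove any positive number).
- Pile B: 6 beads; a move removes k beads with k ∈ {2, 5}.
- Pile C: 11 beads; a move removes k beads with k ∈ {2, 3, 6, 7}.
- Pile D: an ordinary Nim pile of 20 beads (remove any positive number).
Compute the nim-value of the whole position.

18

Pile A is a plain Nim pile of size 6, so its Grundy value is 6.
For pile B, compute g(0), g(1), … with moves {2, 5}:
k:     0  1  2  3  4  5  6
g(k):  0  0  1  1  0  2  1
So g(6) = 1.
Build the Grundy sequence for pile C with g(k) = mex{g(k−s) : s ∈ {2, 3, 6, 7}, s ≤ k}:
k:     0  1  2  3  4  5  6  7  8  9 10 11
g(k):  0  0  1  1  2  0  3  1  2  0  0  1
So g(11) = 1.
Pile D is a plain Nim pile of size 20, so its Grundy value is 20.
The value of a disjunctive sum is the nim-sum of the parts.
Combined value = 6 ⊕ 1 ⊕ 1 ⊕ 20 = 18.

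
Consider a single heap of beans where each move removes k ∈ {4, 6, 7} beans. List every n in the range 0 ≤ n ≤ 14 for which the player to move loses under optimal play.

0, 1, 2, 3, 11, 12, 13, 14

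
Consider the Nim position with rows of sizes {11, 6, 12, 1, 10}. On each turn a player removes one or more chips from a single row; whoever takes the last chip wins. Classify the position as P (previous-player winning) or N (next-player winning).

N-position

Compute the nim-sum pairwise:
11 ⊕ 6 = 13
13 ⊕ 12 = 1
1 ⊕ 1 = 0
0 ⊕ 10 = 10
The nim-sum is 10 ≠ 0, so this is an N-position: the player to move can win.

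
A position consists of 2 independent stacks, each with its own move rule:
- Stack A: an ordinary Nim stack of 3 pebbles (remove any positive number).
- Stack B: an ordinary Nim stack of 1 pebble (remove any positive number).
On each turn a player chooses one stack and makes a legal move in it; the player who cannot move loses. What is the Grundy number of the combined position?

2

Stack A is a plain Nim stack of size 3, so its Grundy value is 3.
Stack B is a plain Nim stack of size 1, so its Grundy value is 1.
By the Sprague-Grundy theorem, the Grundy value of a sum of independent games is the XOR of the component values.
Combined value = 3 XOR 1 = 2.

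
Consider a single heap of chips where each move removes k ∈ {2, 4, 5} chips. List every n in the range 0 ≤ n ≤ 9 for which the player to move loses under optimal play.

Compute g(0), g(1), … for moves {2, 4, 5}:
k:     0  1  2  3  4  5  6  7  8  9
g(k):  0  0  1  1  2  2  3  0  0  1
The P-positions (g = 0) in 0..9 are 0, 1, 7, 8.

0, 1, 7, 8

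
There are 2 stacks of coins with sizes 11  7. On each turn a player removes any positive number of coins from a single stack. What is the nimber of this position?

Nim-sum: 11 ⊕ 7 = 12.

12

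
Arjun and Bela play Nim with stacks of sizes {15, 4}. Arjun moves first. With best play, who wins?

Arjun wins

In binary:
  1111  (15)
  0100  (4)
  ----
  1011  (11)
The nim-sum is 11 ≠ 0, so this is an N-position: the player to move can win; Arjun has a winning move.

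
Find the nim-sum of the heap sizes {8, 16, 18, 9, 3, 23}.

Nim-sum: 8 ^ 16 ^ 18 ^ 9 ^ 3 ^ 23 = 23.

23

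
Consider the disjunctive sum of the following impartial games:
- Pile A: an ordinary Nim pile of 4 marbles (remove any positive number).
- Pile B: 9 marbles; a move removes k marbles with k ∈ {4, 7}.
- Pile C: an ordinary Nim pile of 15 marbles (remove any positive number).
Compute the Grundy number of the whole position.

9

Pile A is a plain Nim pile of size 4, so its Grundy value is 4.
For pile B, compute g(0), g(1), … with moves {4, 7}:
k:     0  1  2  3  4  5  6  7  8  9
g(k):  0  0  0  0  1  1  1  1  2  2
So g(9) = 2.
Pile C is a plain Nim pile of size 15, so its Grundy value is 15.
The value of a disjunctive sum is the nim-sum of the parts.
Combined value = 4 ⊕ 2 ⊕ 15 = 9.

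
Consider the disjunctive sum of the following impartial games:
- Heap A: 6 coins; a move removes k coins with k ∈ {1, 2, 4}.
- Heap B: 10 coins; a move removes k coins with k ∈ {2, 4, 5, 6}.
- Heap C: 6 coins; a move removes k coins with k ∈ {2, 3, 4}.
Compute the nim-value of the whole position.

1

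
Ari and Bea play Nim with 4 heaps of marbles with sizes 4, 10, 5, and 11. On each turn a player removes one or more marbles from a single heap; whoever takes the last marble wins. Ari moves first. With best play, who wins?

Bitwise XOR of the heap sizes:
  0100  (4)
  1010  (10)
  0101  (5)
  1011  (11)
  ----
  0000  (0)
The nim-sum is 0, so this is a P-position: the player to move is in a losing position under optimal play; Ari is about to move from it and so loses — Bea wins.

Bea wins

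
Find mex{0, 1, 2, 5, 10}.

3

The values 0, 1, 2 are all present; 3 is the first non-negative integer missing from the set.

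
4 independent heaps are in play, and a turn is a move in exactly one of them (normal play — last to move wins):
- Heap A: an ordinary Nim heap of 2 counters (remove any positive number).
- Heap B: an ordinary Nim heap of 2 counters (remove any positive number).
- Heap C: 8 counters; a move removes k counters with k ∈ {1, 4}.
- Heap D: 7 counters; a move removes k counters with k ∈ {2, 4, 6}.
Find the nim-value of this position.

2

Heap A is a plain Nim heap of size 2, so its Grundy value is 2.
Heap B is a plain Nim heap of size 2, so its Grundy value is 2.
Grundy values for heap C (subtraction set {1, 4}):
g(0) = mex{} = 0
g(1) = mex{0} = 1
g(2) = mex{1} = 0
g(3) = mex{0} = 1
g(4) = mex{0,1} = 2
g(5) = mex{1,2} = 0
g(6) = mex{0} = 1
g(7) = mex{1} = 0
g(8) = mex{0,2} = 1
So g(8) = 1.
Grundy values for heap D (subtraction set {2, 4, 6}):
k:     0  1  2  3  4  5  6  7
g(k):  0  0  1  1  2  2  3  3
So g(7) = 3.
By the Sprague-Grundy theorem, the Grundy value of a sum of independent games is the XOR of the component values.
Combined value = 2 ⊕ 2 ⊕ 1 ⊕ 3 = 2.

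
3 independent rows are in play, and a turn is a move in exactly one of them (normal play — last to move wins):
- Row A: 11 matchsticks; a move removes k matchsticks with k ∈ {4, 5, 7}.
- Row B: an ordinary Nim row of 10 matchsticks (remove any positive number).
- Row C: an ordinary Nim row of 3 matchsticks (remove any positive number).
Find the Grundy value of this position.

9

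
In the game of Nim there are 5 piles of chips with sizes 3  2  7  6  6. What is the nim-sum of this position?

Nim-sum: 3 ⊕ 2 ⊕ 7 ⊕ 6 ⊕ 6 = 6.

6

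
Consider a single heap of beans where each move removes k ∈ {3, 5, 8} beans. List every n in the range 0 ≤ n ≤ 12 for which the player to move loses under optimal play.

0, 1, 2, 11, 12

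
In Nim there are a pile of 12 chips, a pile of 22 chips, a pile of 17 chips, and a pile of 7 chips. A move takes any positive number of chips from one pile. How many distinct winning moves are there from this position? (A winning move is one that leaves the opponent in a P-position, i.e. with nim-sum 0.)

1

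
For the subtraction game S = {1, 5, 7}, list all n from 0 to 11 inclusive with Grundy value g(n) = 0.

0, 2, 4, 6, 8, 10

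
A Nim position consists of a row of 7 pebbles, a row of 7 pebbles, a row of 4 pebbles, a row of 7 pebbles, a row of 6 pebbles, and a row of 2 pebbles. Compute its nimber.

7

Compute the nim-sum pairwise:
7 ⊕ 7 = 0
0 ⊕ 4 = 4
4 ⊕ 7 = 3
3 ⊕ 6 = 5
5 ⊕ 2 = 7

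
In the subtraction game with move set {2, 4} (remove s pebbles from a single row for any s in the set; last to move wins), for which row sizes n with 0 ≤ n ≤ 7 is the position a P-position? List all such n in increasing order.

0, 1, 6, 7

Compute g(0), g(1), … for moves {2, 4}:
g(0) = mex{} = 0
g(1) = mex{} = 0
g(2) = mex{0} = 1
g(3) = mex{0} = 1
g(4) = mex{0,1} = 2
g(5) = mex{0,1} = 2
g(6) = mex{1,2} = 0
g(7) = mex{1,2} = 0
The P-positions (g = 0) in 0..7 are 0, 1, 6, 7.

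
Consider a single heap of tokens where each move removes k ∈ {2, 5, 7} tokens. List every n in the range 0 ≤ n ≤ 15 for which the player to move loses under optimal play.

0, 1, 4, 10, 13, 14

Compute g(0), g(1), … for moves {2, 5, 7}:
k:     0  1  2  3  4  5  6  7  8  9 10 11 12 13 14 15
g(k):  0  0  1  1  0  2  1  3  2  2  0  3  1  0  0  1
The P-positions (g = 0) in 0..15 are 0, 1, 4, 10, 13, 14.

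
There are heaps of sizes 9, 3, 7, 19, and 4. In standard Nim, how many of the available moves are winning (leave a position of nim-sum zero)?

1

Bitwise XOR of the heap sizes:
  01001  (9)
  00011  (3)
  00111  (7)
  10011  (19)
  00100  (4)
  -----
  11010  (26)
The overall nim-sum is X = 26. A heap of size p has a winning move iff p XOR X < p (reduce it to p XOR X).
  9: 9 XOR 26 = 19 ≥ 9 — no move.
  3: 3 XOR 26 = 25 ≥ 3 — no move.
  7: 7 XOR 26 = 29 ≥ 7 — no move.
  19: 19 XOR 26 = 9 < 19 — winning move (to 9).
  4: 4 XOR 26 = 30 ≥ 4 — no move.
That gives 1 winning move.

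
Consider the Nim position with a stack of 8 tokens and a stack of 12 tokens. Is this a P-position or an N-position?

N-position

Nim-sum: 8 ⊕ 12 = 4.
The nim-sum is 4 ≠ 0, so this is an N-position: the player to move can win.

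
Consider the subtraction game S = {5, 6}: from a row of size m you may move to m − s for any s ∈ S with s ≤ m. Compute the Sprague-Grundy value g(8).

1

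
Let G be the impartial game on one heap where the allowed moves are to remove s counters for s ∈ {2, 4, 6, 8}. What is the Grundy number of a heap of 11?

Build the Grundy sequence with g(k) = mex{g(k−s) : s ∈ {2, 4, 6, 8}, s ≤ k}:
k:     0  1  2  3  4  5  6  7  8  9 10 11
g(k):  0  0  1  1  2  2  3  3  4  4  0  0
So g(11) = 0.

0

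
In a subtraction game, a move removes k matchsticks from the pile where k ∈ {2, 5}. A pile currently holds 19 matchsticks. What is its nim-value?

Grundy values for subtraction set {2, 5}:
k:     0  1  2  3  4  5  6  7  8  9 10 11 12 13 14 15 16 17 18 19
g(k):  0  0  1  1  0  2  1  0  0  1  1  0  2  1  0  0  1  1  0  2
So g(19) = 2.

2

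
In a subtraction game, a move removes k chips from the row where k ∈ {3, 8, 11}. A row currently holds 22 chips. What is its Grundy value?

Build the Grundy sequence with g(k) = mex{g(k−s) : s ∈ {3, 8, 11}, s ≤ k}:
k:     0  1  2  3  4  5  6  7  8  9 10 11 12 13 14 15 16 17 18 19 20 21 22
g(k):  0  0  0  1  1  1  0  0  2  1  1  3  2  2  2  3  0  3  2  1  0  0  0
So g(22) = 0.

0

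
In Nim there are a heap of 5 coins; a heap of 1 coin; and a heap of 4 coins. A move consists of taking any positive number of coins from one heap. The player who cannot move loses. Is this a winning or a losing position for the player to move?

In binary:
  101  (5)
  001  (1)
  100  (4)
  ---
  000  (0)
The nim-sum is 0, so this is a P-position: the player to move is in a losing position under optimal play.

Losing position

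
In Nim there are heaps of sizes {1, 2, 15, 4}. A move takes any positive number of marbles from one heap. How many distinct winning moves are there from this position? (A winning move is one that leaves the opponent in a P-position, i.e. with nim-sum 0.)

1

Compute the nim-sum pairwise:
1 ^ 2 = 3
3 ^ 15 = 12
12 ^ 4 = 8
The overall nim-sum is X = 8. A heap of size p has a winning move iff p XOR X < p (reduce it to p XOR X).
  1: 1 XOR 8 = 9 ≥ 1 — no move.
  2: 2 XOR 8 = 10 ≥ 2 — no move.
  15: 15 XOR 8 = 7 < 15 — winning move (to 7).
  4: 4 XOR 8 = 12 ≥ 4 — no move.
That gives 1 winning move.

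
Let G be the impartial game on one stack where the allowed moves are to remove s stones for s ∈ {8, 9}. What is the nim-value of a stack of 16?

Grundy values for subtraction set {8, 9}:
k:     0  1  2  3  4  5  6  7  8  9 10 11 12 13 14 15 16
g(k):  0  0  0  0  0  0  0  0  1  1  1  1  1  1  1  1  2
So g(16) = 2.

2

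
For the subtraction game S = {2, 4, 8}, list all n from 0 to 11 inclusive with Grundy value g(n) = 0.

0, 1, 6, 7

Build the Grundy sequence with g(k) = mex{g(k−s) : s ∈ {2, 4, 8}, s ≤ k}:
g(0) = mex{} = 0
g(1) = mex{} = 0
g(2) = mex{0} = 1
g(3) = mex{0} = 1
g(4) = mex{0,1} = 2
g(5) = mex{0,1} = 2
g(6) = mex{1,2} = 0
g(7) = mex{1,2} = 0
g(8) = mex{0,2} = 1
g(9) = mex{0,2} = 1
g(10) = mex{0,1} = 2
g(11) = mex{0,1} = 2
The P-positions (g = 0) in 0..11 are 0, 1, 6, 7.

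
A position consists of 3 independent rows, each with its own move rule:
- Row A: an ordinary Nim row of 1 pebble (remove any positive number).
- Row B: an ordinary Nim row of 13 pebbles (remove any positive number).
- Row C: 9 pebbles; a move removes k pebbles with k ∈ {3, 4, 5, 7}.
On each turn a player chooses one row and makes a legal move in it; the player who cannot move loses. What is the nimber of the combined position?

15

Row A is a plain Nim row of size 1, so its Grundy value is 1.
Row B is a plain Nim row of size 13, so its Grundy value is 13.
For row C, compute g(0), g(1), … with moves {3, 4, 5, 7}:
k:     0  1  2  3  4  5  6  7  8  9
g(k):  0  0  0  1  1  1  2  2  2  3
So g(9) = 3.
By the Sprague-Grundy theorem, the Grundy value of a sum of independent games is the XOR of the component values.
Combined value = 1 ⊕ 13 ⊕ 3 = 15.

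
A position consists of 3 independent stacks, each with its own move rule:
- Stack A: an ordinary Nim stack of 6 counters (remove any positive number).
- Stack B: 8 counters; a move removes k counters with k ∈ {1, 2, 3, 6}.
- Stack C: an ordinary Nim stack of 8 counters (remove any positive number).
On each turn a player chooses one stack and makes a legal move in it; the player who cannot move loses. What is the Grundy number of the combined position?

Stack A is a plain Nim stack of size 6, so its Grundy value is 6.
For stack B, compute g(0), g(1), … with moves {1, 2, 3, 6}:
g(0) = mex{} = 0
g(1) = mex{0} = 1
g(2) = mex{0,1} = 2
g(3) = mex{0,1,2} = 3
g(4) = mex{1,2,3} = 0
g(5) = mex{0,2,3} = 1
g(6) = mex{0,1,3} = 2
g(7) = mex{0,1,2} = 3
g(8) = mex{1,2,3} = 0
So g(8) = 0.
Stack C is a plain Nim stack of size 8, so its Grundy value is 8.
By the Sprague-Grundy theorem, the Grundy value of a sum of independent games is the XOR of the component values.
Combined value = 6 ⊕ 0 ⊕ 8 = 14.

14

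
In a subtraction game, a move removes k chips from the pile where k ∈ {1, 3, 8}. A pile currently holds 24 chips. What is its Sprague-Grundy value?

Build the Grundy sequence with g(k) = mex{g(k−s) : s ∈ {1, 3, 8}, s ≤ k}:
k:     0  1  2  3  4  5  6  7  8  9 10 11 12 13 14 15 16 17 18 19 20 21 22 23 24
g(k):  0  1  0  1  0  1  0  1  2  3  2  0  1  0  1  0  1  0  1  2  3  2  0  1  0
So g(24) = 0.

0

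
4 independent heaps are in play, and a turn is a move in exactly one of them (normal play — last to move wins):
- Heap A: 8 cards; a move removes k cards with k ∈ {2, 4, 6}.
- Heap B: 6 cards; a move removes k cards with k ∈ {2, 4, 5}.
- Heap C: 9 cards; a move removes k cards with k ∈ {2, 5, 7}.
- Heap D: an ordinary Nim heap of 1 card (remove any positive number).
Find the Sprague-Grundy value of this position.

For heap A, compute g(0), g(1), … with moves {2, 4, 6}:
k:     0  1  2  3  4  5  6  7  8
g(k):  0  0  1  1  2  2  3  3  0
So g(8) = 0.
Grundy values for heap B (subtraction set {2, 4, 5}):
k:     0  1  2  3  4  5  6
g(k):  0  0  1  1  2  2  3
So g(6) = 3.
Grundy values for heap C (subtraction set {2, 5, 7}):
k:     0  1  2  3  4  5  6  7  8  9
g(k):  0  0  1  1  0  2  1  3  2  2
So g(9) = 2.
Heap D is a plain Nim heap of size 1, so its Grundy value is 1.
The value of a disjunctive sum is the nim-sum of the parts.
Combined value = 0 ⊕ 3 ⊕ 2 ⊕ 1 = 0.

0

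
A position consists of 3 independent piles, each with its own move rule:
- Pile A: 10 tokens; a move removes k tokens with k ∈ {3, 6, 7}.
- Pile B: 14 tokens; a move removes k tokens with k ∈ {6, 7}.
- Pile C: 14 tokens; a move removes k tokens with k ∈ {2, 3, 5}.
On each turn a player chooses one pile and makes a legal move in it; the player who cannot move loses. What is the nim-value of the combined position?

Grundy values for pile A (subtraction set {3, 6, 7}):
g(0) = mex{} = 0
g(1) = mex{} = 0
g(2) = mex{} = 0
g(3) = mex{0} = 1
g(4) = mex{0} = 1
g(5) = mex{0} = 1
g(6) = mex{0,1} = 2
g(7) = mex{0,1} = 2
g(8) = mex{0,1} = 2
g(9) = mex{0,1,2} = 3
g(10) = mex{1,2} = 0
So g(10) = 0.
For pile B, compute g(0), g(1), … with moves {6, 7}:
g(0) = mex{} = 0
g(1) = mex{} = 0
g(2) = mex{} = 0
g(3) = mex{} = 0
g(4) = mex{} = 0
g(5) = mex{} = 0
g(6) = mex{0} = 1
g(7) = mex{0} = 1
g(8) = mex{0} = 1
g(9) = mex{0} = 1
g(10) = mex{0} = 1
g(11) = mex{0} = 1
g(12) = mex{0,1} = 2
g(13) = mex{1} = 0
g(14) = mex{1} = 0
So g(14) = 0.
For pile C, compute g(0), g(1), … with moves {2, 3, 5}:
k:     0  1  2  3  4  5  6  7  8  9 10 11 12 13 14
g(k):  0  0  1  1  2  2  3  0  0  1  1  2  2  3  0
So g(14) = 0.
By the Sprague-Grundy theorem, the Grundy value of a sum of independent games is the XOR of the component values.
Combined value = 0 XOR 0 XOR 0 = 0.

0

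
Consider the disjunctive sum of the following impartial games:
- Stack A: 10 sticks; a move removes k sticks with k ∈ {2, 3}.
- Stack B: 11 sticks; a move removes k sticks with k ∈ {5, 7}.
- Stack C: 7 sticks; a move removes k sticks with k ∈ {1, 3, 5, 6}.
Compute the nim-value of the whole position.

1

Grundy values for stack A (subtraction set {2, 3}):
k:     0  1  2  3  4  5  6  7  8  9 10
g(k):  0  0  1  1  2  0  0  1  1  2  0
So g(10) = 0.
Build the Grundy sequence for stack B with g(k) = mex{g(k−s) : s ∈ {5, 7}, s ≤ k}:
g(0) = mex{} = 0
g(1) = mex{} = 0
g(2) = mex{} = 0
g(3) = mex{} = 0
g(4) = mex{} = 0
g(5) = mex{0} = 1
g(6) = mex{0} = 1
g(7) = mex{0} = 1
g(8) = mex{0} = 1
g(9) = mex{0} = 1
g(10) = mex{0,1} = 2
g(11) = mex{0,1} = 2
So g(11) = 2.
Build the Grundy sequence for stack C with g(k) = mex{g(k−s) : s ∈ {1, 3, 5, 6}, s ≤ k}:
k:     0  1  2  3  4  5  6  7
g(k):  0  1  0  1  0  1  2  3
So g(7) = 3.
The value of a disjunctive sum is the nim-sum of the parts.
Combined value = 0 ⊕ 2 ⊕ 3 = 1.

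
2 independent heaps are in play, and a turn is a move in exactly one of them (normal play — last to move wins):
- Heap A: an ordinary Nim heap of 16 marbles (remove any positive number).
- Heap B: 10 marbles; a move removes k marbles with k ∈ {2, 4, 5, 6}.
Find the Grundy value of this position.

Heap A is a plain Nim heap of size 16, so its Grundy value is 16.
Build the Grundy sequence for heap B with g(k) = mex{g(k−s) : s ∈ {2, 4, 5, 6}, s ≤ k}:
k:     0  1  2  3  4  5  6  7  8  9 10
g(k):  0  0  1  1  2  2  3  3  0  0  1
So g(10) = 1.
The value of a disjunctive sum is the nim-sum of the parts.
Combined value = 16 XOR 1 = 17.

17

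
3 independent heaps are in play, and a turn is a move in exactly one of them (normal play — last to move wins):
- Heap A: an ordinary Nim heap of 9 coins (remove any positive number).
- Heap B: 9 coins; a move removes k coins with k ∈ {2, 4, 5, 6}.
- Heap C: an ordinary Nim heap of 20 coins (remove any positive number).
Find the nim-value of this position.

29

Heap A is a plain Nim heap of size 9, so its Grundy value is 9.
For heap B, compute g(0), g(1), … with moves {2, 4, 5, 6}:
k:     0  1  2  3  4  5  6  7  8  9
g(k):  0  0  1  1  2  2  3  3  0  0
So g(9) = 0.
Heap C is a plain Nim heap of size 20, so its Grundy value is 20.
By the Sprague-Grundy theorem, the Grundy value of a sum of independent games is the XOR of the component values.
Combined value = 9 XOR 0 XOR 20 = 29.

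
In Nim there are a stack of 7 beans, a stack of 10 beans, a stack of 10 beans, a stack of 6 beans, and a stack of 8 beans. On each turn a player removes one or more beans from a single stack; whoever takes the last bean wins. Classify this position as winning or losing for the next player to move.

Winning position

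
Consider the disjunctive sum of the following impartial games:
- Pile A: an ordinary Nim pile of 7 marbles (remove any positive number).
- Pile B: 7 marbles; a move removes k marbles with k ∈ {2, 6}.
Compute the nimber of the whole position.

Pile A is a plain Nim pile of size 7, so its Grundy value is 7.
Build the Grundy sequence for pile B with g(k) = mex{g(k−s) : s ∈ {2, 6}, s ≤ k}:
g(0) = mex{} = 0
g(1) = mex{} = 0
g(2) = mex{0} = 1
g(3) = mex{0} = 1
g(4) = mex{1} = 0
g(5) = mex{1} = 0
g(6) = mex{0} = 1
g(7) = mex{0} = 1
So g(7) = 1.
The value of a disjunctive sum is the nim-sum of the parts.
Combined value = 7 ⊕ 1 = 6.

6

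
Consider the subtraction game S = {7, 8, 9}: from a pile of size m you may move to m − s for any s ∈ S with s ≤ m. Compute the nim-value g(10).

Compute g(0), g(1), … for moves {7, 8, 9}:
k:     0  1  2  3  4  5  6  7  8  9 10
g(k):  0  0  0  0  0  0  0  1  1  1  1
So g(10) = 1.

1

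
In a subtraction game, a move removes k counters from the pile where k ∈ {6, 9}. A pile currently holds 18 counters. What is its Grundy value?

Grundy values for subtraction set {6, 9}:
k:     0  1  2  3  4  5  6  7  8  9 10 11 12 13 14 15 16 17 18
g(k):  0  0  0  0  0  0  1  1  1  1  1  1  2  2  2  0  0  0  0
So g(18) = 0.

0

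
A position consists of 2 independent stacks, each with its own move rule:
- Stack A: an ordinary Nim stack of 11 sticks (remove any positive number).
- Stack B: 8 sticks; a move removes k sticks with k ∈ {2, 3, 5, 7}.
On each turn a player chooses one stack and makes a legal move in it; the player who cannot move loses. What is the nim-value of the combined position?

Stack A is a plain Nim stack of size 11, so its Grundy value is 11.
For stack B, compute g(0), g(1), … with moves {2, 3, 5, 7}:
g(0) = mex{} = 0
g(1) = mex{} = 0
g(2) = mex{0} = 1
g(3) = mex{0} = 1
g(4) = mex{0,1} = 2
g(5) = mex{0,1} = 2
g(6) = mex{0,1,2} = 3
g(7) = mex{0,1,2} = 3
g(8) = mex{0,1,2,3} = 4
So g(8) = 4.
The value of a disjunctive sum is the nim-sum of the parts.
Combined value = 11 XOR 4 = 15.

15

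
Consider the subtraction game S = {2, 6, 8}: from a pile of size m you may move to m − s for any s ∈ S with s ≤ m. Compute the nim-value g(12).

2

Compute g(0), g(1), … for moves {2, 6, 8}:
k:     0  1  2  3  4  5  6  7  8  9 10 11 12
g(k):  0  0  1  1  0  0  1  1  2  2  3  3  2
So g(12) = 2.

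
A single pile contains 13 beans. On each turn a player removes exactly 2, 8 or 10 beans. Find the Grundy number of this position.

2

Grundy values for subtraction set {2, 8, 10}:
k:     0  1  2  3  4  5  6  7  8  9 10 11 12 13
g(k):  0  0  1  1  0  0  1  1  2  2  3  3  2  2
So g(13) = 2.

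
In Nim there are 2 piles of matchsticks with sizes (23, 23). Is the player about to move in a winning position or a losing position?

Compute the nim-sum pairwise:
23 ^ 23 = 0
The nim-sum is 0, so this is a P-position: the player to move is in a losing position under optimal play.

Losing position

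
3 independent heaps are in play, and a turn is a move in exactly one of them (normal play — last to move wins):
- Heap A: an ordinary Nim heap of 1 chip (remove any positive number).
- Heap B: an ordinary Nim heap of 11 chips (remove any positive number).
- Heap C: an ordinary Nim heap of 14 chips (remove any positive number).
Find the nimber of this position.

Heap A is a plain Nim heap of size 1, so its Grundy value is 1.
Heap B is a plain Nim heap of size 11, so its Grundy value is 11.
Heap C is a plain Nim heap of size 14, so its Grundy value is 14.
By the Sprague-Grundy theorem, the Grundy value of a sum of independent games is the XOR of the component values.
Combined value = 1 ⊕ 11 ⊕ 14 = 4.

4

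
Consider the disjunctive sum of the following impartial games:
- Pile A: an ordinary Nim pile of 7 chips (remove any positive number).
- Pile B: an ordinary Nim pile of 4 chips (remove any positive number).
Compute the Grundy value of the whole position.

3

Pile A is a plain Nim pile of size 7, so its Grundy value is 7.
Pile B is a plain Nim pile of size 4, so its Grundy value is 4.
By the Sprague-Grundy theorem, the Grundy value of a sum of independent games is the XOR of the component values.
Combined value = 7 XOR 4 = 3.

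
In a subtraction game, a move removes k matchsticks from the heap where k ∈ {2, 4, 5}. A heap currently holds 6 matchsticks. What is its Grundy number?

3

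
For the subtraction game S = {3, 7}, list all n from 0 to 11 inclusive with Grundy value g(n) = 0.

0, 1, 2, 6, 10, 11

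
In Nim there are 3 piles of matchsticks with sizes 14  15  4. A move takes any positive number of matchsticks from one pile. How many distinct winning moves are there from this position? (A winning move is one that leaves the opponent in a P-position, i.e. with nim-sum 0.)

Compute the nim-sum pairwise:
14 XOR 15 = 1
1 XOR 4 = 5
The overall nim-sum is X = 5. A pile of size p has a winning move iff p XOR X < p (reduce it to p XOR X).
  14: 14 XOR 5 = 11 < 14 — winning move (to 11).
  15: 15 XOR 5 = 10 < 15 — winning move (to 10).
  4: 4 XOR 5 = 1 < 4 — winning move (to 1).
That gives 3 winning moves.

3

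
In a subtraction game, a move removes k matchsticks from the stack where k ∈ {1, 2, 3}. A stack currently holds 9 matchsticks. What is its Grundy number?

1

Grundy values for subtraction set {1, 2, 3}:
k:     0  1  2  3  4  5  6  7  8  9
g(k):  0  1  2  3  0  1  2  3  0  1
So g(9) = 1.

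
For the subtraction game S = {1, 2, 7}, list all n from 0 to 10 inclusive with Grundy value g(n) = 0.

0, 3, 6, 9

Build the Grundy sequence with g(k) = mex{g(k−s) : s ∈ {1, 2, 7}, s ≤ k}:
k:     0  1  2  3  4  5  6  7  8  9 10
g(k):  0  1  2  0  1  2  0  1  2  0  1
The P-positions (g = 0) in 0..10 are 0, 3, 6, 9.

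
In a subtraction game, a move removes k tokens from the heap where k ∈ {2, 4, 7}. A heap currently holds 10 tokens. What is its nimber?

2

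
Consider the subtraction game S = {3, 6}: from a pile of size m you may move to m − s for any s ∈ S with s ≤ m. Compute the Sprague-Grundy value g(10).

Grundy values for subtraction set {3, 6}:
k:     0  1  2  3  4  5  6  7  8  9 10
g(k):  0  0  0  1  1  1  2  2  2  0  0
So g(10) = 0.

0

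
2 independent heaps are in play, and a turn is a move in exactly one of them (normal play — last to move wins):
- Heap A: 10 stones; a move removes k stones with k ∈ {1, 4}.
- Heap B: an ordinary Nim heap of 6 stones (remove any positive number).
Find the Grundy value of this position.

For heap A, compute g(0), g(1), … with moves {1, 4}:
k:     0  1  2  3  4  5  6  7  8  9 10
g(k):  0  1  0  1  2  0  1  0  1  2  0
So g(10) = 0.
Heap B is a plain Nim heap of size 6, so its Grundy value is 6.
The value of a disjunctive sum is the nim-sum of the parts.
Combined value = 0 ⊕ 6 = 6.

6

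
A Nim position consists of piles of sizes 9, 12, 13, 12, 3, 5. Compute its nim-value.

Compute the nim-sum pairwise:
9 XOR 12 = 5
5 XOR 13 = 8
8 XOR 12 = 4
4 XOR 3 = 7
7 XOR 5 = 2

2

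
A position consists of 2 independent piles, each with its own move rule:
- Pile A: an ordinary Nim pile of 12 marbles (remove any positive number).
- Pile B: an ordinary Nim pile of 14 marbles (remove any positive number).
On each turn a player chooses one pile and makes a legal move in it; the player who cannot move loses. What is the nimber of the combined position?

Pile A is a plain Nim pile of size 12, so its Grundy value is 12.
Pile B is a plain Nim pile of size 14, so its Grundy value is 14.
By the Sprague-Grundy theorem, the Grundy value of a sum of independent games is the XOR of the component values.
Combined value = 12 XOR 14 = 2.

2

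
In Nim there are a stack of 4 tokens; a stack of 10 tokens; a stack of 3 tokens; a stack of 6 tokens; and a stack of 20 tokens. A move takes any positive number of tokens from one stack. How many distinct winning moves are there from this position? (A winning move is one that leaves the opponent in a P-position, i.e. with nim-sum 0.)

1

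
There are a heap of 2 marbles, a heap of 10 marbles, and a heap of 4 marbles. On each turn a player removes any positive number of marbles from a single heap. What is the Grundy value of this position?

12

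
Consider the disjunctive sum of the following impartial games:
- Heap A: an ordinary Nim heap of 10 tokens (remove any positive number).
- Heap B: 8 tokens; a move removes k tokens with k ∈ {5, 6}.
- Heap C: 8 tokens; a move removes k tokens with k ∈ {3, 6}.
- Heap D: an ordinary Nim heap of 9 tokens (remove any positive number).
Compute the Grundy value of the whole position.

Heap A is a plain Nim heap of size 10, so its Grundy value is 10.
Build the Grundy sequence for heap B with g(k) = mex{g(k−s) : s ∈ {5, 6}, s ≤ k}:
g(0) = mex{} = 0
g(1) = mex{} = 0
g(2) = mex{} = 0
g(3) = mex{} = 0
g(4) = mex{} = 0
g(5) = mex{0} = 1
g(6) = mex{0} = 1
g(7) = mex{0} = 1
g(8) = mex{0} = 1
So g(8) = 1.
For heap C, compute g(0), g(1), … with moves {3, 6}:
g(0) = mex{} = 0
g(1) = mex{} = 0
g(2) = mex{} = 0
g(3) = mex{0} = 1
g(4) = mex{0} = 1
g(5) = mex{0} = 1
g(6) = mex{0,1} = 2
g(7) = mex{0,1} = 2
g(8) = mex{0,1} = 2
So g(8) = 2.
Heap D is a plain Nim heap of size 9, so its Grundy value is 9.
By the Sprague-Grundy theorem, the Grundy value of a sum of independent games is the XOR of the component values.
Combined value = 10 ⊕ 1 ⊕ 2 ⊕ 9 = 0.

0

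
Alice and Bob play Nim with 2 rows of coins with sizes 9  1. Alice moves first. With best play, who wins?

Nim-sum: 9 XOR 1 = 8.
The nim-sum is 8 ≠ 0, so this is an N-position: the player to move can win; Alice has a winning move.

Alice wins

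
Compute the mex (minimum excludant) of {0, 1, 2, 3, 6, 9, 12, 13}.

4

The values 0, 1, 2, 3 are all present; 4 is the first non-negative integer missing from the set.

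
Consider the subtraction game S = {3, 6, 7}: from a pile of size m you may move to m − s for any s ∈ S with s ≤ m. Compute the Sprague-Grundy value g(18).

2

Build the Grundy sequence with g(k) = mex{g(k−s) : s ∈ {3, 6, 7}, s ≤ k}:
k:     0  1  2  3  4  5  6  7  8  9 10 11 12 13 14 15 16 17 18
g(k):  0  0  0  1  1  1  2  2  2  3  0  0  0  1  1  1  2  2  2
So g(18) = 2.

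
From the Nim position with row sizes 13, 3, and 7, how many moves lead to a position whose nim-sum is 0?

In binary:
  1101  (13)
  0011  (3)
  0111  (7)
  ----
  1001  (9)
The overall nim-sum is X = 9. A row of size p has a winning move iff p XOR X < p (reduce it to p XOR X).
  13: 13 XOR 9 = 4 < 13 — winning move (to 4).
  3: 3 XOR 9 = 10 ≥ 3 — no move.
  7: 7 XOR 9 = 14 ≥ 7 — no move.
That gives 1 winning move.

1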